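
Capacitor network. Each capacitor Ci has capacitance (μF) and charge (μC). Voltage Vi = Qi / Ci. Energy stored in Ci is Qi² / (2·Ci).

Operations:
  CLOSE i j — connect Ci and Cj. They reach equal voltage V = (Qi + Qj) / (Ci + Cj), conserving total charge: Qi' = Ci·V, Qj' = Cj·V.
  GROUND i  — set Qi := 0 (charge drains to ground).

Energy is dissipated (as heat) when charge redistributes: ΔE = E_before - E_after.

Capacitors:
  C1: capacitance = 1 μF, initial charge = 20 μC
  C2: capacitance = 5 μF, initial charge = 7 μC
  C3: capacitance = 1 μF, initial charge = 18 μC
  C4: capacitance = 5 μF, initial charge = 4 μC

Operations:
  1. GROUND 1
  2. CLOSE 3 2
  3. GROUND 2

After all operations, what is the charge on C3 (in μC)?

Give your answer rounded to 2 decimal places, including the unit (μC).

Initial: C1(1μF, Q=20μC, V=20.00V), C2(5μF, Q=7μC, V=1.40V), C3(1μF, Q=18μC, V=18.00V), C4(5μF, Q=4μC, V=0.80V)
Op 1: GROUND 1: Q1=0; energy lost=200.000
Op 2: CLOSE 3-2: Q_total=25.00, C_total=6.00, V=4.17; Q3=4.17, Q2=20.83; dissipated=114.817
Op 3: GROUND 2: Q2=0; energy lost=43.403
Final charges: Q1=0.00, Q2=0.00, Q3=4.17, Q4=4.00

Answer: 4.17 μC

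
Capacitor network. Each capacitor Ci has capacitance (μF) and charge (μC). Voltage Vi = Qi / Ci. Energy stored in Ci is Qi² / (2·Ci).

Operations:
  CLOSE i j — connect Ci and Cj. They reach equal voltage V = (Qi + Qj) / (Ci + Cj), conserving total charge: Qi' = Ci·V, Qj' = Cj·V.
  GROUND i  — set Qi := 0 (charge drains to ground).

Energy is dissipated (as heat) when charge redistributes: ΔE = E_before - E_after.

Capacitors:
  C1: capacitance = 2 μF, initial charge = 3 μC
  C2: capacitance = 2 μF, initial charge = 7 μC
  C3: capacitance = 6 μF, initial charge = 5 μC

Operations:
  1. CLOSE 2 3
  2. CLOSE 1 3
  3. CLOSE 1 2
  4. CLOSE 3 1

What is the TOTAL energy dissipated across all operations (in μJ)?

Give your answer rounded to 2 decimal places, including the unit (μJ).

Answer: 5.33 μJ

Derivation:
Initial: C1(2μF, Q=3μC, V=1.50V), C2(2μF, Q=7μC, V=3.50V), C3(6μF, Q=5μC, V=0.83V)
Op 1: CLOSE 2-3: Q_total=12.00, C_total=8.00, V=1.50; Q2=3.00, Q3=9.00; dissipated=5.333
Op 2: CLOSE 1-3: Q_total=12.00, C_total=8.00, V=1.50; Q1=3.00, Q3=9.00; dissipated=0.000
Op 3: CLOSE 1-2: Q_total=6.00, C_total=4.00, V=1.50; Q1=3.00, Q2=3.00; dissipated=0.000
Op 4: CLOSE 3-1: Q_total=12.00, C_total=8.00, V=1.50; Q3=9.00, Q1=3.00; dissipated=0.000
Total dissipated: 5.333 μJ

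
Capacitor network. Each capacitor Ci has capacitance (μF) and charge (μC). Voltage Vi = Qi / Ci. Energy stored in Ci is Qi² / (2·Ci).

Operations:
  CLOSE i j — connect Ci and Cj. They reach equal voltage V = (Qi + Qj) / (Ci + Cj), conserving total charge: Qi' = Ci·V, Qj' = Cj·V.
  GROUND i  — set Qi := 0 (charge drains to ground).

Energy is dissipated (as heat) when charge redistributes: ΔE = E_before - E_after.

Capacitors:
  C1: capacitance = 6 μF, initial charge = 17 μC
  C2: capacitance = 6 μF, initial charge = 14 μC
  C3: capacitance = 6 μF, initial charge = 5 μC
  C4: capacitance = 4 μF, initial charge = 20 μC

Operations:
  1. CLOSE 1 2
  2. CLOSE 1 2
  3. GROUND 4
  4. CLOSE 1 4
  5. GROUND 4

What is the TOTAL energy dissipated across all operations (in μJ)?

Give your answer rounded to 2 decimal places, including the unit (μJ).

Answer: 63.19 μJ

Derivation:
Initial: C1(6μF, Q=17μC, V=2.83V), C2(6μF, Q=14μC, V=2.33V), C3(6μF, Q=5μC, V=0.83V), C4(4μF, Q=20μC, V=5.00V)
Op 1: CLOSE 1-2: Q_total=31.00, C_total=12.00, V=2.58; Q1=15.50, Q2=15.50; dissipated=0.375
Op 2: CLOSE 1-2: Q_total=31.00, C_total=12.00, V=2.58; Q1=15.50, Q2=15.50; dissipated=0.000
Op 3: GROUND 4: Q4=0; energy lost=50.000
Op 4: CLOSE 1-4: Q_total=15.50, C_total=10.00, V=1.55; Q1=9.30, Q4=6.20; dissipated=8.008
Op 5: GROUND 4: Q4=0; energy lost=4.805
Total dissipated: 63.188 μJ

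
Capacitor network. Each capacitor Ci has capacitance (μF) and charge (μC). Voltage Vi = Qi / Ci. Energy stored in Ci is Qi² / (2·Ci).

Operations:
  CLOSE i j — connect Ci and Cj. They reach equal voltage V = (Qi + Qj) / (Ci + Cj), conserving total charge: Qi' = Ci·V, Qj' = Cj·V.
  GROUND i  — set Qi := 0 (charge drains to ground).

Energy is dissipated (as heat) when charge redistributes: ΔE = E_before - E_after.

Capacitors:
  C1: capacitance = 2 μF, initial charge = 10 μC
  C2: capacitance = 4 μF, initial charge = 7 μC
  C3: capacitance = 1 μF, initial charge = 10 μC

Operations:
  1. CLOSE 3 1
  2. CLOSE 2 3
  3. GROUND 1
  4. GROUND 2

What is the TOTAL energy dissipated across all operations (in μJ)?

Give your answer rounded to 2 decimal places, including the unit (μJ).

Answer: 77.39 μJ

Derivation:
Initial: C1(2μF, Q=10μC, V=5.00V), C2(4μF, Q=7μC, V=1.75V), C3(1μF, Q=10μC, V=10.00V)
Op 1: CLOSE 3-1: Q_total=20.00, C_total=3.00, V=6.67; Q3=6.67, Q1=13.33; dissipated=8.333
Op 2: CLOSE 2-3: Q_total=13.67, C_total=5.00, V=2.73; Q2=10.93, Q3=2.73; dissipated=9.669
Op 3: GROUND 1: Q1=0; energy lost=44.444
Op 4: GROUND 2: Q2=0; energy lost=14.942
Total dissipated: 77.389 μJ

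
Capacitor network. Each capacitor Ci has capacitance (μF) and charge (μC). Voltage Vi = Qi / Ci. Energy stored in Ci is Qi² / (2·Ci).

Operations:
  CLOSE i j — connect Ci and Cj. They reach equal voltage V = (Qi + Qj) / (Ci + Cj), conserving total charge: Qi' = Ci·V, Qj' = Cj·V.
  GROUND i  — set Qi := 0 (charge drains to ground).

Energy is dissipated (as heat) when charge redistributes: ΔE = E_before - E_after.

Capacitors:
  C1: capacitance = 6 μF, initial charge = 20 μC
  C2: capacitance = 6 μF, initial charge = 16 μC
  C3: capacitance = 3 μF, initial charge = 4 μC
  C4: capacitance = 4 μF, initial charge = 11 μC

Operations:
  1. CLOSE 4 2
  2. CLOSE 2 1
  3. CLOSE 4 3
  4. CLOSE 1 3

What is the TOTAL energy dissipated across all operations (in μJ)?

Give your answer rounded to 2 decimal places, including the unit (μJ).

Initial: C1(6μF, Q=20μC, V=3.33V), C2(6μF, Q=16μC, V=2.67V), C3(3μF, Q=4μC, V=1.33V), C4(4μF, Q=11μC, V=2.75V)
Op 1: CLOSE 4-2: Q_total=27.00, C_total=10.00, V=2.70; Q4=10.80, Q2=16.20; dissipated=0.008
Op 2: CLOSE 2-1: Q_total=36.20, C_total=12.00, V=3.02; Q2=18.10, Q1=18.10; dissipated=0.602
Op 3: CLOSE 4-3: Q_total=14.80, C_total=7.00, V=2.11; Q4=8.46, Q3=6.34; dissipated=1.601
Op 4: CLOSE 1-3: Q_total=24.44, C_total=9.00, V=2.72; Q1=16.30, Q3=8.15; dissipated=0.814
Total dissipated: 3.025 μJ

Answer: 3.03 μJ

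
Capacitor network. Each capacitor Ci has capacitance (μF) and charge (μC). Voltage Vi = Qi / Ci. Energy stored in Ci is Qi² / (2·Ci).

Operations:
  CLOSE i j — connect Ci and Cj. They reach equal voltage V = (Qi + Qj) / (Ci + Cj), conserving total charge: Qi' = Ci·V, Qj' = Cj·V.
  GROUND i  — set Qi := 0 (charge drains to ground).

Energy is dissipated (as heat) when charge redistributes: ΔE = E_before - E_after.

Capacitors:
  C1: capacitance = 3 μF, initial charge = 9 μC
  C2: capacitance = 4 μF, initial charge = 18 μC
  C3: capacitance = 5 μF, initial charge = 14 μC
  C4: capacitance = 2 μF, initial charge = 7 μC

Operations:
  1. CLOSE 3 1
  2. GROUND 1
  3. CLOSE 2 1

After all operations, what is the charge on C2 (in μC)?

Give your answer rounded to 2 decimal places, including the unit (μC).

Answer: 10.29 μC

Derivation:
Initial: C1(3μF, Q=9μC, V=3.00V), C2(4μF, Q=18μC, V=4.50V), C3(5μF, Q=14μC, V=2.80V), C4(2μF, Q=7μC, V=3.50V)
Op 1: CLOSE 3-1: Q_total=23.00, C_total=8.00, V=2.88; Q3=14.38, Q1=8.62; dissipated=0.037
Op 2: GROUND 1: Q1=0; energy lost=12.398
Op 3: CLOSE 2-1: Q_total=18.00, C_total=7.00, V=2.57; Q2=10.29, Q1=7.71; dissipated=17.357
Final charges: Q1=7.71, Q2=10.29, Q3=14.38, Q4=7.00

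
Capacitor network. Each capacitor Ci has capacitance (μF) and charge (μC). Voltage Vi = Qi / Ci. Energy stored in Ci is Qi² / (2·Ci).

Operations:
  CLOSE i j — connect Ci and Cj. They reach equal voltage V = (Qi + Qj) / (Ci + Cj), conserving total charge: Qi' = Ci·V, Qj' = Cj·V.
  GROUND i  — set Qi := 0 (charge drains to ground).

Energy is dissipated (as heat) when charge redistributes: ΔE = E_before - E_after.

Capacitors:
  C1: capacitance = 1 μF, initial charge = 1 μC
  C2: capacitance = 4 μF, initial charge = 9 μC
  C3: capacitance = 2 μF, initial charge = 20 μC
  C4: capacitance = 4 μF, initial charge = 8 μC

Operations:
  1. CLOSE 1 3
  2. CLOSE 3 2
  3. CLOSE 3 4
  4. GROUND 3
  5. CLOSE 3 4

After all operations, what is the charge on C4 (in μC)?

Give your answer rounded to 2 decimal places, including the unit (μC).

Initial: C1(1μF, Q=1μC, V=1.00V), C2(4μF, Q=9μC, V=2.25V), C3(2μF, Q=20μC, V=10.00V), C4(4μF, Q=8μC, V=2.00V)
Op 1: CLOSE 1-3: Q_total=21.00, C_total=3.00, V=7.00; Q1=7.00, Q3=14.00; dissipated=27.000
Op 2: CLOSE 3-2: Q_total=23.00, C_total=6.00, V=3.83; Q3=7.67, Q2=15.33; dissipated=15.042
Op 3: CLOSE 3-4: Q_total=15.67, C_total=6.00, V=2.61; Q3=5.22, Q4=10.44; dissipated=2.241
Op 4: GROUND 3: Q3=0; energy lost=6.818
Op 5: CLOSE 3-4: Q_total=10.44, C_total=6.00, V=1.74; Q3=3.48, Q4=6.96; dissipated=4.545
Final charges: Q1=7.00, Q2=15.33, Q3=3.48, Q4=6.96

Answer: 6.96 μC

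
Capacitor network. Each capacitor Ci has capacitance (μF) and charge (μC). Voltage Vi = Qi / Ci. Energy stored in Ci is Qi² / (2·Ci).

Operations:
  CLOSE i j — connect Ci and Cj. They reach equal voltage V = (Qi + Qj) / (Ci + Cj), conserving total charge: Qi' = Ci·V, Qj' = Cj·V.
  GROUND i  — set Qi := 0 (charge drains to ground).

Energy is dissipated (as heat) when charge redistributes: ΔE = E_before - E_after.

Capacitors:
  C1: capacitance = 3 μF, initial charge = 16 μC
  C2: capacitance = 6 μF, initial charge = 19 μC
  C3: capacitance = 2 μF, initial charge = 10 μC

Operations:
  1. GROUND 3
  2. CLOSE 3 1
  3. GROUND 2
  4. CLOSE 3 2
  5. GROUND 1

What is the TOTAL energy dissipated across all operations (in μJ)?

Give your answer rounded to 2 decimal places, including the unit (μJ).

Answer: 95.19 μJ

Derivation:
Initial: C1(3μF, Q=16μC, V=5.33V), C2(6μF, Q=19μC, V=3.17V), C3(2μF, Q=10μC, V=5.00V)
Op 1: GROUND 3: Q3=0; energy lost=25.000
Op 2: CLOSE 3-1: Q_total=16.00, C_total=5.00, V=3.20; Q3=6.40, Q1=9.60; dissipated=17.067
Op 3: GROUND 2: Q2=0; energy lost=30.083
Op 4: CLOSE 3-2: Q_total=6.40, C_total=8.00, V=0.80; Q3=1.60, Q2=4.80; dissipated=7.680
Op 5: GROUND 1: Q1=0; energy lost=15.360
Total dissipated: 95.190 μJ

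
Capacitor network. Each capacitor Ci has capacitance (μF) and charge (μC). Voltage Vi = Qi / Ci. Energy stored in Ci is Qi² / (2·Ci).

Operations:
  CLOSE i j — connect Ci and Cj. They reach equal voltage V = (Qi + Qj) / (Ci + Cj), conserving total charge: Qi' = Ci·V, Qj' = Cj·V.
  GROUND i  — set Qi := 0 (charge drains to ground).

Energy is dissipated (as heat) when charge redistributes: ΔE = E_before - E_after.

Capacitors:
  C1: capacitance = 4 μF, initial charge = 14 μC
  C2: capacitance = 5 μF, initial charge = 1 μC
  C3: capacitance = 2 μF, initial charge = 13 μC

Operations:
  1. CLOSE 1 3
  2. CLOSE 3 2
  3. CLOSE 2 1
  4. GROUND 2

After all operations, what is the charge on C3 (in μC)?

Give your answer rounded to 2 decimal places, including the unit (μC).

Initial: C1(4μF, Q=14μC, V=3.50V), C2(5μF, Q=1μC, V=0.20V), C3(2μF, Q=13μC, V=6.50V)
Op 1: CLOSE 1-3: Q_total=27.00, C_total=6.00, V=4.50; Q1=18.00, Q3=9.00; dissipated=6.000
Op 2: CLOSE 3-2: Q_total=10.00, C_total=7.00, V=1.43; Q3=2.86, Q2=7.14; dissipated=13.207
Op 3: CLOSE 2-1: Q_total=25.14, C_total=9.00, V=2.79; Q2=13.97, Q1=11.17; dissipated=10.482
Op 4: GROUND 2: Q2=0; energy lost=19.511
Final charges: Q1=11.17, Q2=0.00, Q3=2.86

Answer: 2.86 μC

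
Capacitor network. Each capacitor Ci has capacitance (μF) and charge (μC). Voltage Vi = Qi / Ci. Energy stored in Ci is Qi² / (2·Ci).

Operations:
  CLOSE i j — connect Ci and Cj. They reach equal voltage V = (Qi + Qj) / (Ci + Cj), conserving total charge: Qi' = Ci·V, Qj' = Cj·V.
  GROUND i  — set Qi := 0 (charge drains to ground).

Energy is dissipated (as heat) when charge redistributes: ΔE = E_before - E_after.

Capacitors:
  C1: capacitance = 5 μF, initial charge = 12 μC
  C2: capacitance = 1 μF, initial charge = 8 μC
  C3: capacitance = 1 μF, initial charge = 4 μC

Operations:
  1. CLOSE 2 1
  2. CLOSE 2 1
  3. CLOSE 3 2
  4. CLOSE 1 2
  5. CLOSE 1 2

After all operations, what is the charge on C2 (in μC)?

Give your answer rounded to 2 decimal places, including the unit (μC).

Answer: 3.39 μC

Derivation:
Initial: C1(5μF, Q=12μC, V=2.40V), C2(1μF, Q=8μC, V=8.00V), C3(1μF, Q=4μC, V=4.00V)
Op 1: CLOSE 2-1: Q_total=20.00, C_total=6.00, V=3.33; Q2=3.33, Q1=16.67; dissipated=13.067
Op 2: CLOSE 2-1: Q_total=20.00, C_total=6.00, V=3.33; Q2=3.33, Q1=16.67; dissipated=0.000
Op 3: CLOSE 3-2: Q_total=7.33, C_total=2.00, V=3.67; Q3=3.67, Q2=3.67; dissipated=0.111
Op 4: CLOSE 1-2: Q_total=20.33, C_total=6.00, V=3.39; Q1=16.94, Q2=3.39; dissipated=0.046
Op 5: CLOSE 1-2: Q_total=20.33, C_total=6.00, V=3.39; Q1=16.94, Q2=3.39; dissipated=0.000
Final charges: Q1=16.94, Q2=3.39, Q3=3.67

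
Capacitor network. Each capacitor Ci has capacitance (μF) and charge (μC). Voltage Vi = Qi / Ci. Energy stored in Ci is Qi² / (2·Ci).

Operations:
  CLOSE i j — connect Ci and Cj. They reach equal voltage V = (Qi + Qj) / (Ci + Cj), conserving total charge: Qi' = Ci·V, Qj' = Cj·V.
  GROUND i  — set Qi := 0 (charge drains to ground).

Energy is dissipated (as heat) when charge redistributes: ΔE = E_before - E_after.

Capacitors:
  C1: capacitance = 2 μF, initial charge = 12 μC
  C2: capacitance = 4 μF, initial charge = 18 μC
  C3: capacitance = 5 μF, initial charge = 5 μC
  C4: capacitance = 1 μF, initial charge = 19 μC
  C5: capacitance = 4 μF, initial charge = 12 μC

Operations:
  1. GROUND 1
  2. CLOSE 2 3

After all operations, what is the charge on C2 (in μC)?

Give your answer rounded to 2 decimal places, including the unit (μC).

Answer: 10.22 μC

Derivation:
Initial: C1(2μF, Q=12μC, V=6.00V), C2(4μF, Q=18μC, V=4.50V), C3(5μF, Q=5μC, V=1.00V), C4(1μF, Q=19μC, V=19.00V), C5(4μF, Q=12μC, V=3.00V)
Op 1: GROUND 1: Q1=0; energy lost=36.000
Op 2: CLOSE 2-3: Q_total=23.00, C_total=9.00, V=2.56; Q2=10.22, Q3=12.78; dissipated=13.611
Final charges: Q1=0.00, Q2=10.22, Q3=12.78, Q4=19.00, Q5=12.00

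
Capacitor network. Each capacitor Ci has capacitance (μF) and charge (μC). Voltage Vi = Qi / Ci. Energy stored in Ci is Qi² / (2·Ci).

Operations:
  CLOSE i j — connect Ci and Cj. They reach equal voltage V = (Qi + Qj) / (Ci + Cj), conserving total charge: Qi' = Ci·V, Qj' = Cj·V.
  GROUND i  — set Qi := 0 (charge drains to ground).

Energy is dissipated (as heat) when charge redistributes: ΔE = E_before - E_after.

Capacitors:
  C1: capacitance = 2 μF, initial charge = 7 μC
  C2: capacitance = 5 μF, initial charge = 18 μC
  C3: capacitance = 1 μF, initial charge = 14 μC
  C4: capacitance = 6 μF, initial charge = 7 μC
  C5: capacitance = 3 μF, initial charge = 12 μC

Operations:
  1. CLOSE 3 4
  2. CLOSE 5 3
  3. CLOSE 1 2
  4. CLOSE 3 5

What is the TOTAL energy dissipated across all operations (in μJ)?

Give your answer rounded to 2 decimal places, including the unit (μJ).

Answer: 70.97 μJ

Derivation:
Initial: C1(2μF, Q=7μC, V=3.50V), C2(5μF, Q=18μC, V=3.60V), C3(1μF, Q=14μC, V=14.00V), C4(6μF, Q=7μC, V=1.17V), C5(3μF, Q=12μC, V=4.00V)
Op 1: CLOSE 3-4: Q_total=21.00, C_total=7.00, V=3.00; Q3=3.00, Q4=18.00; dissipated=70.583
Op 2: CLOSE 5-3: Q_total=15.00, C_total=4.00, V=3.75; Q5=11.25, Q3=3.75; dissipated=0.375
Op 3: CLOSE 1-2: Q_total=25.00, C_total=7.00, V=3.57; Q1=7.14, Q2=17.86; dissipated=0.007
Op 4: CLOSE 3-5: Q_total=15.00, C_total=4.00, V=3.75; Q3=3.75, Q5=11.25; dissipated=0.000
Total dissipated: 70.965 μJ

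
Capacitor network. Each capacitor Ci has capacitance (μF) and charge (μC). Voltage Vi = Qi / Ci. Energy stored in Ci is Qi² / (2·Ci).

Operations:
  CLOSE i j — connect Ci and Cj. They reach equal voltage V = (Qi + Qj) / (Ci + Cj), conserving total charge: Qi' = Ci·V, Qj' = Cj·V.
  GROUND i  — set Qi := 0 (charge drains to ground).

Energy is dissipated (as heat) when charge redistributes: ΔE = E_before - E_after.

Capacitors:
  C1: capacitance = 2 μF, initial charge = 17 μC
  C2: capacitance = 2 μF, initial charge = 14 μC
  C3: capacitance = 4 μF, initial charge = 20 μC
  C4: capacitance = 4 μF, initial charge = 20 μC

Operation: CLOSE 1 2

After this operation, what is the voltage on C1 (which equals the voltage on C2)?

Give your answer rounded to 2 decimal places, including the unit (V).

Answer: 7.75 V

Derivation:
Initial: C1(2μF, Q=17μC, V=8.50V), C2(2μF, Q=14μC, V=7.00V), C3(4μF, Q=20μC, V=5.00V), C4(4μF, Q=20μC, V=5.00V)
Op 1: CLOSE 1-2: Q_total=31.00, C_total=4.00, V=7.75; Q1=15.50, Q2=15.50; dissipated=1.125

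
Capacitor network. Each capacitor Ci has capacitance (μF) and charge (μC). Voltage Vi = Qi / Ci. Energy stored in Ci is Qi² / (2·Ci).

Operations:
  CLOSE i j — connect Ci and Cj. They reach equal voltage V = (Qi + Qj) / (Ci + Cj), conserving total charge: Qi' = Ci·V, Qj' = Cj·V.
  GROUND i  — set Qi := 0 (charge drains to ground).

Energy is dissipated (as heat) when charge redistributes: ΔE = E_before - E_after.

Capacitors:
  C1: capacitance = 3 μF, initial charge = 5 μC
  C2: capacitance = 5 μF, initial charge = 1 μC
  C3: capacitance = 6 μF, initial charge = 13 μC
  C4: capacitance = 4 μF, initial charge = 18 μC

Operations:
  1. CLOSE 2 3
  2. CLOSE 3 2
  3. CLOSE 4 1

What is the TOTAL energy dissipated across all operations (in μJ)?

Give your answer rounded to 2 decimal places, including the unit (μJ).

Initial: C1(3μF, Q=5μC, V=1.67V), C2(5μF, Q=1μC, V=0.20V), C3(6μF, Q=13μC, V=2.17V), C4(4μF, Q=18μC, V=4.50V)
Op 1: CLOSE 2-3: Q_total=14.00, C_total=11.00, V=1.27; Q2=6.36, Q3=7.64; dissipated=5.274
Op 2: CLOSE 3-2: Q_total=14.00, C_total=11.00, V=1.27; Q3=7.64, Q2=6.36; dissipated=0.000
Op 3: CLOSE 4-1: Q_total=23.00, C_total=7.00, V=3.29; Q4=13.14, Q1=9.86; dissipated=6.881
Total dissipated: 12.155 μJ

Answer: 12.16 μJ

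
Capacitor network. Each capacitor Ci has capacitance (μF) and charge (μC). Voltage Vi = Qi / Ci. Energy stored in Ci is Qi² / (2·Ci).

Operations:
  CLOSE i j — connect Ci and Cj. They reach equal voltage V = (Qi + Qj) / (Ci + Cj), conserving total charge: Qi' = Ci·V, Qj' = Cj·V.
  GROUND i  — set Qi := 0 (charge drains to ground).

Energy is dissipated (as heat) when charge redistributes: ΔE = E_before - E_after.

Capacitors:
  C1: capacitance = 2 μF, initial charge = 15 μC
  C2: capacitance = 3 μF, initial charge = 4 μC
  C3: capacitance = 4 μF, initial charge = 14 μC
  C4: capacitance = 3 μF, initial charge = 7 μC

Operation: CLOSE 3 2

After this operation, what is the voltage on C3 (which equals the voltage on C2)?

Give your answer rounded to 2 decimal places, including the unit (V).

Answer: 2.57 V

Derivation:
Initial: C1(2μF, Q=15μC, V=7.50V), C2(3μF, Q=4μC, V=1.33V), C3(4μF, Q=14μC, V=3.50V), C4(3μF, Q=7μC, V=2.33V)
Op 1: CLOSE 3-2: Q_total=18.00, C_total=7.00, V=2.57; Q3=10.29, Q2=7.71; dissipated=4.024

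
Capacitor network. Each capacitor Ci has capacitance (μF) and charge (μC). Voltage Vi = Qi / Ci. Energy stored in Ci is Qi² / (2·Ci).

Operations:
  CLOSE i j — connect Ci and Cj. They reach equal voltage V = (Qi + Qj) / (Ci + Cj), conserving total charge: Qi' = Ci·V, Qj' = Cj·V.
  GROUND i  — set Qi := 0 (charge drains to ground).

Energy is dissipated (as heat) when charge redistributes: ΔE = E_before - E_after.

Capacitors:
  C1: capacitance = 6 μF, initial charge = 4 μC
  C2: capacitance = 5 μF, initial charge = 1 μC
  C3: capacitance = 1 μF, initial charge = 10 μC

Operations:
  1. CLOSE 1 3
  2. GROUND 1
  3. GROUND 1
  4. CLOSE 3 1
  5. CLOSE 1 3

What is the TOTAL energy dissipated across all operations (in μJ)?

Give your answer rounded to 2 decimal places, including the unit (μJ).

Initial: C1(6μF, Q=4μC, V=0.67V), C2(5μF, Q=1μC, V=0.20V), C3(1μF, Q=10μC, V=10.00V)
Op 1: CLOSE 1-3: Q_total=14.00, C_total=7.00, V=2.00; Q1=12.00, Q3=2.00; dissipated=37.333
Op 2: GROUND 1: Q1=0; energy lost=12.000
Op 3: GROUND 1: Q1=0; energy lost=0.000
Op 4: CLOSE 3-1: Q_total=2.00, C_total=7.00, V=0.29; Q3=0.29, Q1=1.71; dissipated=1.714
Op 5: CLOSE 1-3: Q_total=2.00, C_total=7.00, V=0.29; Q1=1.71, Q3=0.29; dissipated=0.000
Total dissipated: 51.048 μJ

Answer: 51.05 μJ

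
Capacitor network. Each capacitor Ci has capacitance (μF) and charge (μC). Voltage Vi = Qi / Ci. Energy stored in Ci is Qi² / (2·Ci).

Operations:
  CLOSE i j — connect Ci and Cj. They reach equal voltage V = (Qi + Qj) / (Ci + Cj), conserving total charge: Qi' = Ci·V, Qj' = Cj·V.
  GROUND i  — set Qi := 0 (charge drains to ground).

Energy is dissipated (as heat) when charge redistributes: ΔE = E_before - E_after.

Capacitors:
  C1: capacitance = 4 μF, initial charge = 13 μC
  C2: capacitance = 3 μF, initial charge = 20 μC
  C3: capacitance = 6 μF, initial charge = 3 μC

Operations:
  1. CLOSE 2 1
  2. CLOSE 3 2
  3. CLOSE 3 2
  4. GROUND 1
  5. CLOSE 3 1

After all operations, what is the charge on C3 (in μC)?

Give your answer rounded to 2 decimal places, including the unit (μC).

Initial: C1(4μF, Q=13μC, V=3.25V), C2(3μF, Q=20μC, V=6.67V), C3(6μF, Q=3μC, V=0.50V)
Op 1: CLOSE 2-1: Q_total=33.00, C_total=7.00, V=4.71; Q2=14.14, Q1=18.86; dissipated=10.006
Op 2: CLOSE 3-2: Q_total=17.14, C_total=9.00, V=1.90; Q3=11.43, Q2=5.71; dissipated=17.760
Op 3: CLOSE 3-2: Q_total=17.14, C_total=9.00, V=1.90; Q3=11.43, Q2=5.71; dissipated=0.000
Op 4: GROUND 1: Q1=0; energy lost=44.449
Op 5: CLOSE 3-1: Q_total=11.43, C_total=10.00, V=1.14; Q3=6.86, Q1=4.57; dissipated=4.354
Final charges: Q1=4.57, Q2=5.71, Q3=6.86

Answer: 6.86 μC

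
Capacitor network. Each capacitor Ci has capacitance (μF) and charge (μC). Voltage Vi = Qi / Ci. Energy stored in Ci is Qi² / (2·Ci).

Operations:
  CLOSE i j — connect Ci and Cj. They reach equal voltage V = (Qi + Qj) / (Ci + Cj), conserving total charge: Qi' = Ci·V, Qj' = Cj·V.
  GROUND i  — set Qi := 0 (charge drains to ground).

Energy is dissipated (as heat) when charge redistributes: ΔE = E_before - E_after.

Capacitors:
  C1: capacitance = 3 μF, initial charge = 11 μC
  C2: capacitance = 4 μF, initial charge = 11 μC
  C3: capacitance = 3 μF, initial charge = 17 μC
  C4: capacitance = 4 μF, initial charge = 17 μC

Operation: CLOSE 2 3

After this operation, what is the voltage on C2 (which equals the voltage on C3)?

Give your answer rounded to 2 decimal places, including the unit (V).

Initial: C1(3μF, Q=11μC, V=3.67V), C2(4μF, Q=11μC, V=2.75V), C3(3μF, Q=17μC, V=5.67V), C4(4μF, Q=17μC, V=4.25V)
Op 1: CLOSE 2-3: Q_total=28.00, C_total=7.00, V=4.00; Q2=16.00, Q3=12.00; dissipated=7.292

Answer: 4.00 V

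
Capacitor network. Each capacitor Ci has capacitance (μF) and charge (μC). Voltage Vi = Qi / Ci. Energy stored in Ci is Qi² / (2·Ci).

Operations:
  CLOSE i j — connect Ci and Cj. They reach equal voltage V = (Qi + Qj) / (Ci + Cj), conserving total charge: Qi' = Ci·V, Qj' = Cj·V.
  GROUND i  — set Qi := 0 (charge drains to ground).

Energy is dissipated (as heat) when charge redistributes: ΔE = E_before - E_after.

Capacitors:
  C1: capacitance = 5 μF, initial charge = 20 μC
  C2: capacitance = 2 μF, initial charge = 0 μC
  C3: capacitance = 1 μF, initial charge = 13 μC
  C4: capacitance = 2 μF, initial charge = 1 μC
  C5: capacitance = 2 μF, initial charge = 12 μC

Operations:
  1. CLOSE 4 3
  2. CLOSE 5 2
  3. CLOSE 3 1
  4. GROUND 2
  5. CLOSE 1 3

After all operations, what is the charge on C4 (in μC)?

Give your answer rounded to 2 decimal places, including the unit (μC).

Initial: C1(5μF, Q=20μC, V=4.00V), C2(2μF, Q=0μC, V=0.00V), C3(1μF, Q=13μC, V=13.00V), C4(2μF, Q=1μC, V=0.50V), C5(2μF, Q=12μC, V=6.00V)
Op 1: CLOSE 4-3: Q_total=14.00, C_total=3.00, V=4.67; Q4=9.33, Q3=4.67; dissipated=52.083
Op 2: CLOSE 5-2: Q_total=12.00, C_total=4.00, V=3.00; Q5=6.00, Q2=6.00; dissipated=18.000
Op 3: CLOSE 3-1: Q_total=24.67, C_total=6.00, V=4.11; Q3=4.11, Q1=20.56; dissipated=0.185
Op 4: GROUND 2: Q2=0; energy lost=9.000
Op 5: CLOSE 1-3: Q_total=24.67, C_total=6.00, V=4.11; Q1=20.56, Q3=4.11; dissipated=0.000
Final charges: Q1=20.56, Q2=0.00, Q3=4.11, Q4=9.33, Q5=6.00

Answer: 9.33 μC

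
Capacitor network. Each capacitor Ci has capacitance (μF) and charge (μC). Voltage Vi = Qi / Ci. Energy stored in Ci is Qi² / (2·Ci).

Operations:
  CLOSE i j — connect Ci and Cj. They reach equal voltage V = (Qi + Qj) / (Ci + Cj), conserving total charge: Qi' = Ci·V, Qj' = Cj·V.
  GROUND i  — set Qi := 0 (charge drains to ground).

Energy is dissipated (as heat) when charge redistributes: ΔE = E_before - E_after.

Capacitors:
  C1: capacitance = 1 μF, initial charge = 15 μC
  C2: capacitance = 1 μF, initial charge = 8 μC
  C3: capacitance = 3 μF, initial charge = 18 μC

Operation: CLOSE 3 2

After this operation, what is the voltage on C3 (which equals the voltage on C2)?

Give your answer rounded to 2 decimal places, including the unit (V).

Initial: C1(1μF, Q=15μC, V=15.00V), C2(1μF, Q=8μC, V=8.00V), C3(3μF, Q=18μC, V=6.00V)
Op 1: CLOSE 3-2: Q_total=26.00, C_total=4.00, V=6.50; Q3=19.50, Q2=6.50; dissipated=1.500

Answer: 6.50 V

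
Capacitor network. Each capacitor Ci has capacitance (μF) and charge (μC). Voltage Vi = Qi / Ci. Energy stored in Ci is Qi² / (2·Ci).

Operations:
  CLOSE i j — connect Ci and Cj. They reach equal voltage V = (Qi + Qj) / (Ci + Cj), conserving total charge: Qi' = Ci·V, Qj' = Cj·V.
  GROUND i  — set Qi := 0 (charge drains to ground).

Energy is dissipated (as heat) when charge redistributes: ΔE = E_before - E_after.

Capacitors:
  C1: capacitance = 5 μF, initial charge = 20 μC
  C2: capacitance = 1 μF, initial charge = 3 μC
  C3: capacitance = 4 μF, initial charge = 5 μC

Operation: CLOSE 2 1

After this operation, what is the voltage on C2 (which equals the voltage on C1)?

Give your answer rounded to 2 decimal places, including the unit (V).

Initial: C1(5μF, Q=20μC, V=4.00V), C2(1μF, Q=3μC, V=3.00V), C3(4μF, Q=5μC, V=1.25V)
Op 1: CLOSE 2-1: Q_total=23.00, C_total=6.00, V=3.83; Q2=3.83, Q1=19.17; dissipated=0.417

Answer: 3.83 V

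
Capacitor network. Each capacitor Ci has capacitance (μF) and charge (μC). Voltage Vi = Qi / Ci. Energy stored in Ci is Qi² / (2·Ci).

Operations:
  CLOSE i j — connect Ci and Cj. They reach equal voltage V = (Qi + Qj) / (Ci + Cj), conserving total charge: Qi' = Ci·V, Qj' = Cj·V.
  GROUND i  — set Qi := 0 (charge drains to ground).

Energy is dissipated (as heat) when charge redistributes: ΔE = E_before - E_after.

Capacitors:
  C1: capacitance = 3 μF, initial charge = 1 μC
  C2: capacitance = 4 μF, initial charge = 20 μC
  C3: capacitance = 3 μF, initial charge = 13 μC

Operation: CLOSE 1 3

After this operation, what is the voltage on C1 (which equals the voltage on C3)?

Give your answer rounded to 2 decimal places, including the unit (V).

Initial: C1(3μF, Q=1μC, V=0.33V), C2(4μF, Q=20μC, V=5.00V), C3(3μF, Q=13μC, V=4.33V)
Op 1: CLOSE 1-3: Q_total=14.00, C_total=6.00, V=2.33; Q1=7.00, Q3=7.00; dissipated=12.000

Answer: 2.33 V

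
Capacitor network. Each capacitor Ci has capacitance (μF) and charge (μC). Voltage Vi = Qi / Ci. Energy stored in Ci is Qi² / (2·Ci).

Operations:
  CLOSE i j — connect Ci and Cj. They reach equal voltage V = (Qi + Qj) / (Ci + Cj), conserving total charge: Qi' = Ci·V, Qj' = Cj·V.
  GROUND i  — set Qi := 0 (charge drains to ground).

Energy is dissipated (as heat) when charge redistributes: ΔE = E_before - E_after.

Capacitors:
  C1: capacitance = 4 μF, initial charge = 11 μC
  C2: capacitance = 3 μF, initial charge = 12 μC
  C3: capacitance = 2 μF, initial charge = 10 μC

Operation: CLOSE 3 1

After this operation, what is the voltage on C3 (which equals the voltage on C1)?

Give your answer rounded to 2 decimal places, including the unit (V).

Answer: 3.50 V

Derivation:
Initial: C1(4μF, Q=11μC, V=2.75V), C2(3μF, Q=12μC, V=4.00V), C3(2μF, Q=10μC, V=5.00V)
Op 1: CLOSE 3-1: Q_total=21.00, C_total=6.00, V=3.50; Q3=7.00, Q1=14.00; dissipated=3.375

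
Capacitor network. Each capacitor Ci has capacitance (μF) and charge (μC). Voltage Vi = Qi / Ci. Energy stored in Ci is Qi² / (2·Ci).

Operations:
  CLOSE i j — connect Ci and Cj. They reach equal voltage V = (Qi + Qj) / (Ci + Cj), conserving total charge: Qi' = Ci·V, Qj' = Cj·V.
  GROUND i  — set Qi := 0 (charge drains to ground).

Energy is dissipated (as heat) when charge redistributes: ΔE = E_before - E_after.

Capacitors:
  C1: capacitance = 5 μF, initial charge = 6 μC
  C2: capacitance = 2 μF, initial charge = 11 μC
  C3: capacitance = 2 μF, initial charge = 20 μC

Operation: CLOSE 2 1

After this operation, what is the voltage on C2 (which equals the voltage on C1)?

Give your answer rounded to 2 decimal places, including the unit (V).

Initial: C1(5μF, Q=6μC, V=1.20V), C2(2μF, Q=11μC, V=5.50V), C3(2μF, Q=20μC, V=10.00V)
Op 1: CLOSE 2-1: Q_total=17.00, C_total=7.00, V=2.43; Q2=4.86, Q1=12.14; dissipated=13.207

Answer: 2.43 V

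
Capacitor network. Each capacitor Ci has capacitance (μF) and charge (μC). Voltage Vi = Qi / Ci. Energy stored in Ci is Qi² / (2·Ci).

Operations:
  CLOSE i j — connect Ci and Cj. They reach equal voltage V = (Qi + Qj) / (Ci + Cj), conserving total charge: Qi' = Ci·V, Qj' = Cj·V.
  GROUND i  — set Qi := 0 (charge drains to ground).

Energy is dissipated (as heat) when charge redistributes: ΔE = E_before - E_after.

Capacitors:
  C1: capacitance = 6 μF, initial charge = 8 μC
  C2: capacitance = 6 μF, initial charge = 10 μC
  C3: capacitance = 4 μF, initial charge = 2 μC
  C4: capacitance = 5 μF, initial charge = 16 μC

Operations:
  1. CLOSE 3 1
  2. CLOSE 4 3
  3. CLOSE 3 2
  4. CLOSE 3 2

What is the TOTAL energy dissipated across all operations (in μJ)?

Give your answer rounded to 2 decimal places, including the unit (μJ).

Initial: C1(6μF, Q=8μC, V=1.33V), C2(6μF, Q=10μC, V=1.67V), C3(4μF, Q=2μC, V=0.50V), C4(5μF, Q=16μC, V=3.20V)
Op 1: CLOSE 3-1: Q_total=10.00, C_total=10.00, V=1.00; Q3=4.00, Q1=6.00; dissipated=0.833
Op 2: CLOSE 4-3: Q_total=20.00, C_total=9.00, V=2.22; Q4=11.11, Q3=8.89; dissipated=5.378
Op 3: CLOSE 3-2: Q_total=18.89, C_total=10.00, V=1.89; Q3=7.56, Q2=11.33; dissipated=0.370
Op 4: CLOSE 3-2: Q_total=18.89, C_total=10.00, V=1.89; Q3=7.56, Q2=11.33; dissipated=0.000
Total dissipated: 6.581 μJ

Answer: 6.58 μJ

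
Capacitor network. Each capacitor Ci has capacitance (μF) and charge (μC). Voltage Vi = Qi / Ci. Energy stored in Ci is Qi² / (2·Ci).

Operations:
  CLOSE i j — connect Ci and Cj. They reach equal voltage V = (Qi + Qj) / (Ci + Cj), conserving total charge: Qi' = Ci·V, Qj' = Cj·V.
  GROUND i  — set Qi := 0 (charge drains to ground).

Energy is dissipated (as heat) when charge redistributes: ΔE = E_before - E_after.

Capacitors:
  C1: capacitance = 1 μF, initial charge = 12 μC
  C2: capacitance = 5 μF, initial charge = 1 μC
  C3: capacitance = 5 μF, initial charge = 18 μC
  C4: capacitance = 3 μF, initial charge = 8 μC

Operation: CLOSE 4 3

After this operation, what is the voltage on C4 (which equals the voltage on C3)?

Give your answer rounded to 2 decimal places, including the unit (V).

Initial: C1(1μF, Q=12μC, V=12.00V), C2(5μF, Q=1μC, V=0.20V), C3(5μF, Q=18μC, V=3.60V), C4(3μF, Q=8μC, V=2.67V)
Op 1: CLOSE 4-3: Q_total=26.00, C_total=8.00, V=3.25; Q4=9.75, Q3=16.25; dissipated=0.817

Answer: 3.25 V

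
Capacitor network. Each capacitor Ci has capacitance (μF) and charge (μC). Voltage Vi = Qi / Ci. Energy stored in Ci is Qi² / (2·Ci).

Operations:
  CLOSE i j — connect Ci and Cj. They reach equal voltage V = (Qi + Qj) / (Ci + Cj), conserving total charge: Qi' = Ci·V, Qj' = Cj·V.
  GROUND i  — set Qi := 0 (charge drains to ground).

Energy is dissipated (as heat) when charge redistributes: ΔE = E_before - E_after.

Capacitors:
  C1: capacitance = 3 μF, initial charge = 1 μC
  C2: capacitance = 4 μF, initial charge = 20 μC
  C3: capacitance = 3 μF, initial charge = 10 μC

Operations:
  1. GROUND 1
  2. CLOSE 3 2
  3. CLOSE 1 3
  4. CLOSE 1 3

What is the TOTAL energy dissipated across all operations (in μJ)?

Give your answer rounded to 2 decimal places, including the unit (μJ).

Initial: C1(3μF, Q=1μC, V=0.33V), C2(4μF, Q=20μC, V=5.00V), C3(3μF, Q=10μC, V=3.33V)
Op 1: GROUND 1: Q1=0; energy lost=0.167
Op 2: CLOSE 3-2: Q_total=30.00, C_total=7.00, V=4.29; Q3=12.86, Q2=17.14; dissipated=2.381
Op 3: CLOSE 1-3: Q_total=12.86, C_total=6.00, V=2.14; Q1=6.43, Q3=6.43; dissipated=13.776
Op 4: CLOSE 1-3: Q_total=12.86, C_total=6.00, V=2.14; Q1=6.43, Q3=6.43; dissipated=0.000
Total dissipated: 16.323 μJ

Answer: 16.32 μJ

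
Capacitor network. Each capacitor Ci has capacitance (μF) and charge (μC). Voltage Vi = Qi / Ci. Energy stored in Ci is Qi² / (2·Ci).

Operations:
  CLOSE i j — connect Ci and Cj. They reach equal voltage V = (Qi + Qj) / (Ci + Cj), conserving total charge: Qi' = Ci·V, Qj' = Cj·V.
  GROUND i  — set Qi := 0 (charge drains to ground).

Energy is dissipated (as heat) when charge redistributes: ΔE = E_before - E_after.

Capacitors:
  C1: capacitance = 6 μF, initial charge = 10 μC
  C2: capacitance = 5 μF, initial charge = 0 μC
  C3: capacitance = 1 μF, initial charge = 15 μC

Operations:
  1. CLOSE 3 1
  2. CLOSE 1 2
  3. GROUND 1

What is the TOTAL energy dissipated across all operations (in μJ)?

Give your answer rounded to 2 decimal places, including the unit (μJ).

Answer: 104.97 μJ

Derivation:
Initial: C1(6μF, Q=10μC, V=1.67V), C2(5μF, Q=0μC, V=0.00V), C3(1μF, Q=15μC, V=15.00V)
Op 1: CLOSE 3-1: Q_total=25.00, C_total=7.00, V=3.57; Q3=3.57, Q1=21.43; dissipated=76.190
Op 2: CLOSE 1-2: Q_total=21.43, C_total=11.00, V=1.95; Q1=11.69, Q2=9.74; dissipated=17.393
Op 3: GROUND 1: Q1=0; energy lost=11.385
Total dissipated: 104.969 μJ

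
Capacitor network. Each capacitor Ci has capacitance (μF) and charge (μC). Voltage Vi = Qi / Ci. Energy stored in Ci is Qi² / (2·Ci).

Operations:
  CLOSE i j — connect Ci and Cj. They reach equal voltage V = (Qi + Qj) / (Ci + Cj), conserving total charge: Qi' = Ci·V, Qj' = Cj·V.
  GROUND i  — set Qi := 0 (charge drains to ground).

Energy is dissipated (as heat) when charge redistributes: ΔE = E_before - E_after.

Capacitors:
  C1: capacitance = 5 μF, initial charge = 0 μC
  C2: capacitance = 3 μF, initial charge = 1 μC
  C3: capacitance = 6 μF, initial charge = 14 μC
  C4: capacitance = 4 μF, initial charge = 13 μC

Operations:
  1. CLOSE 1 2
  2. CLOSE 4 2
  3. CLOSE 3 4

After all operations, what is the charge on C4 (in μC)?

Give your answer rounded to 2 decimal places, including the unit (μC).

Answer: 8.66 μC

Derivation:
Initial: C1(5μF, Q=0μC, V=0.00V), C2(3μF, Q=1μC, V=0.33V), C3(6μF, Q=14μC, V=2.33V), C4(4μF, Q=13μC, V=3.25V)
Op 1: CLOSE 1-2: Q_total=1.00, C_total=8.00, V=0.12; Q1=0.62, Q2=0.38; dissipated=0.104
Op 2: CLOSE 4-2: Q_total=13.38, C_total=7.00, V=1.91; Q4=7.64, Q2=5.73; dissipated=8.371
Op 3: CLOSE 3-4: Q_total=21.64, C_total=10.00, V=2.16; Q3=12.99, Q4=8.66; dissipated=0.214
Final charges: Q1=0.62, Q2=5.73, Q3=12.99, Q4=8.66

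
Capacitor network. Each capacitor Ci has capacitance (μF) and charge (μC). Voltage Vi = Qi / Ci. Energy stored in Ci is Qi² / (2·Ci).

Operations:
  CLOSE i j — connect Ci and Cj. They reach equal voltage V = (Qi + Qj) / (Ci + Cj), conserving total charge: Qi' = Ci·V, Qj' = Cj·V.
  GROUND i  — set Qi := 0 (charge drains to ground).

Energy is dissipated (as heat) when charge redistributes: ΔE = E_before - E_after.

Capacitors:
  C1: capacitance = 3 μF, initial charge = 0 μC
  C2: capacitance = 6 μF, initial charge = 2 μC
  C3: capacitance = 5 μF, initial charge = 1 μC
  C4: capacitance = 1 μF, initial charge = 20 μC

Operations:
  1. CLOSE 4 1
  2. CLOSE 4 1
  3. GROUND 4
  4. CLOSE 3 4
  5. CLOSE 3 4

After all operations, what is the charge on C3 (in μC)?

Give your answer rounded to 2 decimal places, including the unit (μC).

Initial: C1(3μF, Q=0μC, V=0.00V), C2(6μF, Q=2μC, V=0.33V), C3(5μF, Q=1μC, V=0.20V), C4(1μF, Q=20μC, V=20.00V)
Op 1: CLOSE 4-1: Q_total=20.00, C_total=4.00, V=5.00; Q4=5.00, Q1=15.00; dissipated=150.000
Op 2: CLOSE 4-1: Q_total=20.00, C_total=4.00, V=5.00; Q4=5.00, Q1=15.00; dissipated=0.000
Op 3: GROUND 4: Q4=0; energy lost=12.500
Op 4: CLOSE 3-4: Q_total=1.00, C_total=6.00, V=0.17; Q3=0.83, Q4=0.17; dissipated=0.017
Op 5: CLOSE 3-4: Q_total=1.00, C_total=6.00, V=0.17; Q3=0.83, Q4=0.17; dissipated=0.000
Final charges: Q1=15.00, Q2=2.00, Q3=0.83, Q4=0.17

Answer: 0.83 μC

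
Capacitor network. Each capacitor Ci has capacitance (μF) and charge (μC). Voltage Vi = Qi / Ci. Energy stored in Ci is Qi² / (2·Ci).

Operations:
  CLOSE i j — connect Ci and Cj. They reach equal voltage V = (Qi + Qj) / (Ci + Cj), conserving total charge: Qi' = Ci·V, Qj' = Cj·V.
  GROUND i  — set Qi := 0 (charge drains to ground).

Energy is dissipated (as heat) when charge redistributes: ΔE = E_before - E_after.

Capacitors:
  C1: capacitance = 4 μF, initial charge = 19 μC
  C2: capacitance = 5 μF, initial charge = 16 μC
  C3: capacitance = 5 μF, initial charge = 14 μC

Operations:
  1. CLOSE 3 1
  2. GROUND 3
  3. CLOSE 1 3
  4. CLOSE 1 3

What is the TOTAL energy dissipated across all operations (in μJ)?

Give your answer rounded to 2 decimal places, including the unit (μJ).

Initial: C1(4μF, Q=19μC, V=4.75V), C2(5μF, Q=16μC, V=3.20V), C3(5μF, Q=14μC, V=2.80V)
Op 1: CLOSE 3-1: Q_total=33.00, C_total=9.00, V=3.67; Q3=18.33, Q1=14.67; dissipated=4.225
Op 2: GROUND 3: Q3=0; energy lost=33.611
Op 3: CLOSE 1-3: Q_total=14.67, C_total=9.00, V=1.63; Q1=6.52, Q3=8.15; dissipated=14.938
Op 4: CLOSE 1-3: Q_total=14.67, C_total=9.00, V=1.63; Q1=6.52, Q3=8.15; dissipated=0.000
Total dissipated: 52.774 μJ

Answer: 52.77 μJ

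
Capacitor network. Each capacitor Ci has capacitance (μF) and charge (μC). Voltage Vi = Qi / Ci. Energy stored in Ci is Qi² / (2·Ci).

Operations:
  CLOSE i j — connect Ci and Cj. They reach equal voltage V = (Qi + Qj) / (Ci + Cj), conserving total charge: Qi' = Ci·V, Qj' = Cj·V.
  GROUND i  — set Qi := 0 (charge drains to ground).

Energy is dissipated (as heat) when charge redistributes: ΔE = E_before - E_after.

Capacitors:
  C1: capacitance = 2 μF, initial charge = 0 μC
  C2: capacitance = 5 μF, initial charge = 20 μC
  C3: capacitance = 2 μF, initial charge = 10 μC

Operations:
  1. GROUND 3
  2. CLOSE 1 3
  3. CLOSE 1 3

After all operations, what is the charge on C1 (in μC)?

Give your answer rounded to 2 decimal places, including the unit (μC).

Answer: 0.00 μC

Derivation:
Initial: C1(2μF, Q=0μC, V=0.00V), C2(5μF, Q=20μC, V=4.00V), C3(2μF, Q=10μC, V=5.00V)
Op 1: GROUND 3: Q3=0; energy lost=25.000
Op 2: CLOSE 1-3: Q_total=0.00, C_total=4.00, V=0.00; Q1=0.00, Q3=0.00; dissipated=0.000
Op 3: CLOSE 1-3: Q_total=0.00, C_total=4.00, V=0.00; Q1=0.00, Q3=0.00; dissipated=0.000
Final charges: Q1=0.00, Q2=20.00, Q3=0.00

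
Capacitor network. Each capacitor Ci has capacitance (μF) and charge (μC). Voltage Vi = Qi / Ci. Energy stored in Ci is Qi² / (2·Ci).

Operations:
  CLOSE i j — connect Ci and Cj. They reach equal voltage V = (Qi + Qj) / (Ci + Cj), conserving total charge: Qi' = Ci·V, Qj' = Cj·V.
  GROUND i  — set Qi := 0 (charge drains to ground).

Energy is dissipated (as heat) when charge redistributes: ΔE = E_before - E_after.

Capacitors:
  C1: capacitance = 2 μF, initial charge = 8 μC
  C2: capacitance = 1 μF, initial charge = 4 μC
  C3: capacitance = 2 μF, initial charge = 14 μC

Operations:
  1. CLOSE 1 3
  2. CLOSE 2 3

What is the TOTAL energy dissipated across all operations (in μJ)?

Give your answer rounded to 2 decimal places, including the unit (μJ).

Initial: C1(2μF, Q=8μC, V=4.00V), C2(1μF, Q=4μC, V=4.00V), C3(2μF, Q=14μC, V=7.00V)
Op 1: CLOSE 1-3: Q_total=22.00, C_total=4.00, V=5.50; Q1=11.00, Q3=11.00; dissipated=4.500
Op 2: CLOSE 2-3: Q_total=15.00, C_total=3.00, V=5.00; Q2=5.00, Q3=10.00; dissipated=0.750
Total dissipated: 5.250 μJ

Answer: 5.25 μJ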